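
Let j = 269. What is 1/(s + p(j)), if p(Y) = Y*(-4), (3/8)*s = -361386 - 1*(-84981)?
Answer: -1/738156 ≈ -1.3547e-6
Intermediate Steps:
s = -737080 (s = 8*(-361386 - 1*(-84981))/3 = 8*(-361386 + 84981)/3 = (8/3)*(-276405) = -737080)
p(Y) = -4*Y
1/(s + p(j)) = 1/(-737080 - 4*269) = 1/(-737080 - 1076) = 1/(-738156) = -1/738156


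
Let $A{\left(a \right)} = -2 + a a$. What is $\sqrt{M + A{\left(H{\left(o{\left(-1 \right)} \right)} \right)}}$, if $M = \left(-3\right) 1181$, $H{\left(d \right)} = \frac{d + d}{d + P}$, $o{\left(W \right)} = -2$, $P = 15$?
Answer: $\frac{i \sqrt{599089}}{13} \approx 59.539 i$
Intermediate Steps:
$H{\left(d \right)} = \frac{2 d}{15 + d}$ ($H{\left(d \right)} = \frac{d + d}{d + 15} = \frac{2 d}{15 + d}$)
$M = -3543$
$A{\left(a \right)} = -2 + a^{2}$
$\sqrt{M + A{\left(H{\left(o{\left(-1 \right)} \right)} \right)}} = \sqrt{-3543 - \left(2 - \left(2 \left(-2\right) \frac{1}{15 - 2}\right)^{2}\right)} = \sqrt{-3543 - \left(2 - \left(2 \left(-2\right) \frac{1}{13}\right)^{2}\right)} = \sqrt{-3543 - \left(2 - \left(- \frac{4}{13}\right)^{2}\right)} = \sqrt{-3543 + \left(-2 + \frac{16}{169}\right)} = \sqrt{-3543 - \frac{322}{169}} = \sqrt{- \frac{599089}{169}} = \frac{i \sqrt{599089}}{13}$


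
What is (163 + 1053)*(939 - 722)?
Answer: 263872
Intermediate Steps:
(163 + 1053)*(939 - 722) = 1216*217 = 263872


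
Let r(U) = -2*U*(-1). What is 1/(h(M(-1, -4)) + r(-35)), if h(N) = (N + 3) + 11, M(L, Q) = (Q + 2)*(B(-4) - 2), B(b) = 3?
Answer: -1/58 ≈ -0.017241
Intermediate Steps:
M(L, Q) = 2 + Q (M(L, Q) = (Q + 2)*(3 - 2) = (2 + Q)*1 = 2 + Q)
h(N) = 14 + N (h(N) = (3 + N) + 11 = 14 + N)
r(U) = 2*U
1/(h(M(-1, -4)) + r(-35)) = 1/((14 + (2 - 4)) + 2*(-35)) = 1/((14 - 2) - 70) = 1/(12 - 70) = 1/(-58) = -1/58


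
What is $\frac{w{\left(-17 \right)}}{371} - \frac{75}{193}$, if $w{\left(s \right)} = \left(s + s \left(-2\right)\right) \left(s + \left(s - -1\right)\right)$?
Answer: $- \frac{136098}{71603} \approx -1.9007$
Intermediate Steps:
$w{\left(s \right)} = - s \left(1 + 2 s\right)$ ($w{\left(s \right)} = \left(s - 2 s\right) \left(s + \left(s + 1\right)\right) = - s \left(s + \left(1 + s\right)\right) = - s \left(1 + 2 s\right)$)
$\frac{w{\left(-17 \right)}}{371} - \frac{75}{193} = \frac{\left(-1\right) \left(-17\right) \left(1 + 2 \left(-17\right)\right)}{371} - \frac{75}{193} = \left(-1\right) \left(-17\right) \left(1 - 34\right) \frac{1}{371} - \frac{75}{193} = \left(-1\right) \left(-17\right) \left(-33\right) \frac{1}{371} - \frac{75}{193} = \left(-561\right) \frac{1}{371} - \frac{75}{193} = - \frac{561}{371} - \frac{75}{193} = - \frac{136098}{71603}$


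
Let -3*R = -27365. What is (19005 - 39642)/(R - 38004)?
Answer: 61911/86647 ≈ 0.71452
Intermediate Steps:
R = 27365/3 (R = -⅓*(-27365) = 27365/3 ≈ 9121.7)
(19005 - 39642)/(R - 38004) = (19005 - 39642)/(27365/3 - 38004) = -20637/(-86647/3) = -20637*(-3/86647) = 61911/86647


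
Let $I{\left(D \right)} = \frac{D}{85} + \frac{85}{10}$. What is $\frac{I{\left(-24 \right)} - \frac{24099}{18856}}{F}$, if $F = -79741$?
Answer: $- \frac{483587}{5556768920} \approx -8.7027 \cdot 10^{-5}$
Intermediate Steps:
$I{\left(D \right)} = \frac{17}{2} + \frac{D}{85}$ ($I{\left(D \right)} = D \frac{1}{85} + 85 \cdot \frac{1}{10} = \frac{D}{85} + \frac{17}{2} = \frac{17}{2} + \frac{D}{85}$)
$\frac{I{\left(-24 \right)} - \frac{24099}{18856}}{F} = \frac{\left(\frac{17}{2} + \frac{1}{85} \left(-24\right)\right) - \frac{24099}{18856}}{-79741} = \left(\left(\frac{17}{2} - \frac{24}{85}\right) - \frac{24099}{18856}\right) \left(- \frac{1}{79741}\right) = \left(\frac{1397}{170} - \frac{24099}{18856}\right) \left(- \frac{1}{79741}\right) = \frac{11122501}{1602760} \left(- \frac{1}{79741}\right) = - \frac{483587}{5556768920}$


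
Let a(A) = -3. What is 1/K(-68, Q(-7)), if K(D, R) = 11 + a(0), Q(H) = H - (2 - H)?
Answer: ⅛ ≈ 0.12500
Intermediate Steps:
Q(H) = -2 + 2*H (Q(H) = H + (-2 + H) = -2 + 2*H)
K(D, R) = 8 (K(D, R) = 11 - 3 = 8)
1/K(-68, Q(-7)) = 1/8 = ⅛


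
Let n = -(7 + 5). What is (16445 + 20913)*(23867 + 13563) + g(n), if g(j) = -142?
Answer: 1398309798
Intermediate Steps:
n = -12 (n = -1*12 = -12)
(16445 + 20913)*(23867 + 13563) + g(n) = (16445 + 20913)*(23867 + 13563) - 142 = 37358*37430 - 142 = 1398309940 - 142 = 1398309798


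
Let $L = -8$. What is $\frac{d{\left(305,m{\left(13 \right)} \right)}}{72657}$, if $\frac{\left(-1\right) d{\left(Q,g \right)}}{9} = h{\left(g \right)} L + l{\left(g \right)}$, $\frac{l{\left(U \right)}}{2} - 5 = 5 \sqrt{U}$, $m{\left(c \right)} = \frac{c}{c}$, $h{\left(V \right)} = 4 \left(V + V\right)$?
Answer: $\frac{44}{8073} \approx 0.0054503$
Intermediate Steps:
$h{\left(V \right)} = 8 V$ ($h{\left(V \right)} = 4 \cdot 2 V = 8 V$)
$m{\left(c \right)} = 1$
$l{\left(U \right)} = 10 + 10 \sqrt{U}$ ($l{\left(U \right)} = 10 + 2 \cdot 5 \sqrt{U} = 10 + 10 \sqrt{U}$)
$d{\left(Q,g \right)} = -90 - 90 \sqrt{g} + 576 g$ ($d{\left(Q,g \right)} = - 9 \left(8 g \left(-8\right) + \left(10 + 10 \sqrt{g}\right)\right) = - 9 \left(- 64 g + \left(10 + 10 \sqrt{g}\right)\right) = - 9 \left(10 - 64 g + 10 \sqrt{g}\right) = -90 - 90 \sqrt{g} + 576 g$)
$\frac{d{\left(305,m{\left(13 \right)} \right)}}{72657} = \frac{-90 - 90 \sqrt{1} + 576 \cdot 1}{72657} = \left(-90 - 90 + 576\right) \frac{1}{72657} = 396 \cdot \frac{1}{72657} = \frac{44}{8073}$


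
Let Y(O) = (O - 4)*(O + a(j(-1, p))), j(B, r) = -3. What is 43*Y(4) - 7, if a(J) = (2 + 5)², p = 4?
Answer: -7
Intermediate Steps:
a(J) = 49 (a(J) = 7² = 49)
Y(O) = (-4 + O)*(49 + O) (Y(O) = (O - 4)*(O + 49) = (-4 + O)*(49 + O))
43*Y(4) - 7 = 43*(-196 + 4² + 45*4) - 7 = 43*(-196 + 16 + 180) - 7 = 43*0 - 7 = 0 - 7 = -7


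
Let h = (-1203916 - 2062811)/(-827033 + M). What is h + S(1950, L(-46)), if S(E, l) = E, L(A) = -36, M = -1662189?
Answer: 4857249627/2489222 ≈ 1951.3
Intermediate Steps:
h = 3266727/2489222 (h = (-1203916 - 2062811)/(-827033 - 1662189) = -3266727/(-2489222) = -3266727*(-1/2489222) = 3266727/2489222 ≈ 1.3123)
h + S(1950, L(-46)) = 3266727/2489222 + 1950 = 4857249627/2489222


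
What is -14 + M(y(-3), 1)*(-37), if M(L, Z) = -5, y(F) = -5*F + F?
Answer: 171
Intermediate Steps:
y(F) = -4*F
-14 + M(y(-3), 1)*(-37) = -14 - 5*(-37) = -14 + 185 = 171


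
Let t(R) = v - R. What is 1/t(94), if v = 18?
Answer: -1/76 ≈ -0.013158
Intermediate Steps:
t(R) = 18 - R
1/t(94) = 1/(18 - 1*94) = 1/(18 - 94) = 1/(-76) = -1/76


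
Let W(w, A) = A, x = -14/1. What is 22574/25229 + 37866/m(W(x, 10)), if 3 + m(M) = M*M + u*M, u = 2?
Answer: 319320824/983931 ≈ 324.54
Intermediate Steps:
x = -14 (x = -14*1 = -14)
m(M) = -3 + M**2 + 2*M (m(M) = -3 + (M*M + 2*M) = -3 + (M**2 + 2*M) = -3 + M**2 + 2*M)
22574/25229 + 37866/m(W(x, 10)) = 22574/25229 + 37866/(-3 + 10**2 + 2*10) = 22574*(1/25229) + 37866/(-3 + 100 + 20) = 22574/25229 + 37866/117 = 22574/25229 + 37866*(1/117) = 22574/25229 + 12622/39 = 319320824/983931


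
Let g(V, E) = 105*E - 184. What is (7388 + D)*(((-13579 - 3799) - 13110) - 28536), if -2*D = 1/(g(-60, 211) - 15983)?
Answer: -652795752686/1497 ≈ -4.3607e+8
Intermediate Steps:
g(V, E) = -184 + 105*E
D = -1/11976 (D = -1/(2*((-184 + 105*211) - 15983)) = -1/(2*((-184 + 22155) - 15983)) = -1/(2*(21971 - 15983)) = -½/5988 = -½*1/5988 = -1/11976 ≈ -8.3500e-5)
(7388 + D)*(((-13579 - 3799) - 13110) - 28536) = (7388 - 1/11976)*(((-13579 - 3799) - 13110) - 28536) = 88478687*((-17378 - 13110) - 28536)/11976 = 88478687*(-30488 - 28536)/11976 = (88478687/11976)*(-59024) = -652795752686/1497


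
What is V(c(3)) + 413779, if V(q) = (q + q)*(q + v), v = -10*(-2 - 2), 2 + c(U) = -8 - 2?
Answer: 413107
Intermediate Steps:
c(U) = -12 (c(U) = -2 + (-8 - 2) = -2 - 10 = -12)
v = 40 (v = -10*(-4) = 40)
V(q) = 2*q*(40 + q) (V(q) = (q + q)*(q + 40) = (2*q)*(40 + q) = 2*q*(40 + q))
V(c(3)) + 413779 = 2*(-12)*(40 - 12) + 413779 = 2*(-12)*28 + 413779 = -672 + 413779 = 413107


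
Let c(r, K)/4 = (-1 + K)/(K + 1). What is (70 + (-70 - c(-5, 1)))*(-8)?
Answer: 0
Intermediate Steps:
c(r, K) = 4*(-1 + K)/(1 + K) (c(r, K) = 4*((-1 + K)/(K + 1)) = 4*((-1 + K)/(1 + K)) = 4*(-1 + K)/(1 + K))
(70 + (-70 - c(-5, 1)))*(-8) = (70 + (-70 - 4*(-1 + 1)/(1 + 1)))*(-8) = (70 + (-70 - 4*0/2))*(-8) = (70 + (-70 - 1*0))*(-8) = (70 + (-70 + 0))*(-8) = (70 - 70)*(-8) = 0*(-8) = 0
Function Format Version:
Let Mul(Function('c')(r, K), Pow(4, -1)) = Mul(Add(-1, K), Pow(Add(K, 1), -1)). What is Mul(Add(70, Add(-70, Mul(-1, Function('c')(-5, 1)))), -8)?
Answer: 0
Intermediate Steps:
Function('c')(r, K) = Mul(4, Pow(Add(1, K), -1), Add(-1, K)) (Function('c')(r, K) = Mul(4, Mul(Add(-1, K), Pow(Add(K, 1), -1))) = Mul(4, Mul(Add(-1, K), Pow(Add(1, K), -1))) = Mul(4, Mul(Pow(Add(1, K), -1), Add(-1, K))) = Mul(4, Pow(Add(1, K), -1), Add(-1, K)))
Mul(Add(70, Add(-70, Mul(-1, Function('c')(-5, 1)))), -8) = Mul(Add(70, Add(-70, Mul(-1, Mul(4, Pow(Add(1, 1), -1), Add(-1, 1))))), -8) = Mul(Add(70, Add(-70, Mul(-1, Mul(4, Pow(2, -1), 0)))), -8) = Mul(Add(70, Add(-70, Mul(-1, Mul(4, Rational(1, 2), 0)))), -8) = Mul(Add(70, Add(-70, Mul(-1, 0))), -8) = Mul(Add(70, Add(-70, 0)), -8) = Mul(Add(70, -70), -8) = Mul(0, -8) = 0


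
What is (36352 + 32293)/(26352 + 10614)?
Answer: 68645/36966 ≈ 1.8570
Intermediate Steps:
(36352 + 32293)/(26352 + 10614) = 68645/36966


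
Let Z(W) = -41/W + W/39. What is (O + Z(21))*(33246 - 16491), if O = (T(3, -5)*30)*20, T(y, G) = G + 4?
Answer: -916978810/91 ≈ -1.0077e+7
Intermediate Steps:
T(y, G) = 4 + G
O = -600 (O = ((4 - 5)*30)*20 = -1*30*20 = -30*20 = -600)
Z(W) = -41/W + W/39 (Z(W) = -41/W + W*(1/39) = -41/W + W/39)
(O + Z(21))*(33246 - 16491) = (-600 + (-41/21 + (1/39)*21))*(33246 - 16491) = (-600 + (-41*1/21 + 7/13))*16755 = (-600 + (-41/21 + 7/13))*16755 = (-600 - 386/273)*16755 = -164186/273*16755 = -916978810/91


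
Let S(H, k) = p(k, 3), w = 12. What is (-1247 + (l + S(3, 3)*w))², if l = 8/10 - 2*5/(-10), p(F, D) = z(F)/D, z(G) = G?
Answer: 38019556/25 ≈ 1.5208e+6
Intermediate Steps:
p(F, D) = F/D
S(H, k) = k/3
l = 9/5 (l = 8*(⅒) - 10*(-⅒) = ⅘ + 1 = 9/5 ≈ 1.8000)
(-1247 + (l + S(3, 3)*w))² = (-1247 + (9/5 + ((⅓)*3)*12))² = (-1247 + (9/5 + 1*12))² = (-1247 + (9/5 + 12))² = (-1247 + 69/5)² = (-6166/5)² = 38019556/25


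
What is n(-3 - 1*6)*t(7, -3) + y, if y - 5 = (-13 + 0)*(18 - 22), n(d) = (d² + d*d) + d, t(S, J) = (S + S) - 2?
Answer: 1893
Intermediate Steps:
t(S, J) = -2 + 2*S (t(S, J) = 2*S - 2 = -2 + 2*S)
n(d) = d + 2*d² (n(d) = (d² + d²) + d = 2*d² + d = d + 2*d²)
y = 57 (y = 5 + (-13 + 0)*(18 - 22) = 5 - 13*(-4) = 5 + 52 = 57)
n(-3 - 1*6)*t(7, -3) + y = ((-3 - 1*6)*(1 + 2*(-3 - 1*6)))*(-2 + 2*7) + 57 = ((-3 - 6)*(1 + 2*(-3 - 6)))*(-2 + 14) + 57 = -9*(1 + 2*(-9))*12 + 57 = -9*(1 - 18)*12 + 57 = -9*(-17)*12 + 57 = 153*12 + 57 = 1836 + 57 = 1893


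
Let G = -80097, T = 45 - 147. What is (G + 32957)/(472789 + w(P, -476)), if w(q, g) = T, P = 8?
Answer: -47140/472687 ≈ -0.099728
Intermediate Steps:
T = -102
w(q, g) = -102
(G + 32957)/(472789 + w(P, -476)) = (-80097 + 32957)/(472789 - 102) = -47140/472687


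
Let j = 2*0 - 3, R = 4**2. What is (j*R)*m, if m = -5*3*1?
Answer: 720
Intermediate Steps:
m = -15 (m = -15*1 = -15)
R = 16
j = -3 (j = 0 - 3 = -3)
(j*R)*m = -3*16*(-15) = -48*(-15) = 720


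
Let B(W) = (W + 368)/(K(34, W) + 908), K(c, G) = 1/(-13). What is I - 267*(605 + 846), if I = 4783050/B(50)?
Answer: 2470414326/247 ≈ 1.0002e+7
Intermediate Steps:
K(c, G) = -1/13
B(W) = 4784/11803 + 13*W/11803 (B(W) = (W + 368)/(-1/13 + 908) = (368 + W)/(11803/13) = (368 + W)*(13/11803) = 4784/11803 + 13*W/11803)
I = 2566106325/247 (I = 4783050/(4784/11803 + (13/11803)*50) = 4783050/(4784/11803 + 650/11803) = 4783050/(494/1073) = 4783050*(1073/494) = 2566106325/247 ≈ 1.0389e+7)
I - 267*(605 + 846) = 2566106325/247 - 267*(605 + 846) = 2566106325/247 - 267*1451 = 2566106325/247 - 1*387417 = 2566106325/247 - 387417 = 2470414326/247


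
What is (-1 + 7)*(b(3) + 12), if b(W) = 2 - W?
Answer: 66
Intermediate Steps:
(-1 + 7)*(b(3) + 12) = (-1 + 7)*((2 - 1*3) + 12) = 6*((2 - 3) + 12) = 6*(-1 + 12) = 6*11 = 66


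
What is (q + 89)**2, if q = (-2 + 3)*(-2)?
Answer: 7569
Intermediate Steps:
q = -2 (q = 1*(-2) = -2)
(q + 89)**2 = (-2 + 89)**2 = 87**2 = 7569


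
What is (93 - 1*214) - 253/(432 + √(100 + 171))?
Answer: -22658009/186353 + 253*√271/186353 ≈ -121.56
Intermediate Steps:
(93 - 1*214) - 253/(432 + √(100 + 171)) = (93 - 214) - 253/(432 + √271) = -121 - 253/(432 + √271)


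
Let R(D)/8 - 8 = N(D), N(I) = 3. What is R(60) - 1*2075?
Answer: -1987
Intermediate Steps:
R(D) = 88 (R(D) = 64 + 8*3 = 64 + 24 = 88)
R(60) - 1*2075 = 88 - 1*2075 = 88 - 2075 = -1987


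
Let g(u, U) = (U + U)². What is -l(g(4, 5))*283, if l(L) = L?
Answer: -28300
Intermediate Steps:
g(u, U) = 4*U² (g(u, U) = (2*U)² = 4*U²)
-l(g(4, 5))*283 = -4*5²*283 = -4*25*283 = -100*283 = -1*28300 = -28300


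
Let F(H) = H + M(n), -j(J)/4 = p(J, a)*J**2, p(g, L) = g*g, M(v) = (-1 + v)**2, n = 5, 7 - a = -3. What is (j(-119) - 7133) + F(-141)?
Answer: -802142942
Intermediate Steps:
a = 10 (a = 7 - 1*(-3) = 7 + 3 = 10)
p(g, L) = g**2
j(J) = -4*J**4 (j(J) = -4*J**2*J**2 = -4*J**4)
F(H) = 16 + H (F(H) = H + (-1 + 5)**2 = H + 4**2 = H + 16 = 16 + H)
(j(-119) - 7133) + F(-141) = (-4*(-119)**4 - 7133) + (16 - 141) = (-4*200533921 - 7133) - 125 = (-802135684 - 7133) - 125 = -802142817 - 125 = -802142942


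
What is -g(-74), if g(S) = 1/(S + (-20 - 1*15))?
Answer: 1/109 ≈ 0.0091743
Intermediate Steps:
g(S) = 1/(-35 + S) (g(S) = 1/(S + (-20 - 15)) = 1/(S - 35) = 1/(-35 + S))
-g(-74) = -1/(-35 - 74) = -1/(-109) = -1*(-1/109) = 1/109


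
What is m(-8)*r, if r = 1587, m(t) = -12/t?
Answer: 4761/2 ≈ 2380.5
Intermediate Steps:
m(-8)*r = -12/(-8)*1587 = -12*(-⅛)*1587 = (3/2)*1587 = 4761/2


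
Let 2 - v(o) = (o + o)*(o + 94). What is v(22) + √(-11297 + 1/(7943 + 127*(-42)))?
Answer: -5102 + 4*I*√4806083253/2609 ≈ -5102.0 + 106.29*I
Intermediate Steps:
v(o) = 2 - 2*o*(94 + o) (v(o) = 2 - (o + o)*(o + 94) = 2 - 2*o*(94 + o))
v(22) + √(-11297 + 1/(7943 + 127*(-42))) = (2 - 188*22 - 2*22²) + √(-11297 + 1/(7943 + 127*(-42))) = (2 - 4136 - 2*484) + √(-11297 + 1/(7943 - 5334)) = (2 - 4136 - 968) + √(-11297 + 1/2609) = -5102 + √(-11297 + 1/2609) = -5102 + √(-29473872/2609) = -5102 + 4*I*√4806083253/2609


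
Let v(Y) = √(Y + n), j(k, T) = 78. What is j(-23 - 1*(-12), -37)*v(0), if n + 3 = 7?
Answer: 156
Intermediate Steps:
n = 4 (n = -3 + 7 = 4)
v(Y) = √(4 + Y) (v(Y) = √(Y + 4) = √(4 + Y))
j(-23 - 1*(-12), -37)*v(0) = 78*√(4 + 0) = 78*√4 = 78*2 = 156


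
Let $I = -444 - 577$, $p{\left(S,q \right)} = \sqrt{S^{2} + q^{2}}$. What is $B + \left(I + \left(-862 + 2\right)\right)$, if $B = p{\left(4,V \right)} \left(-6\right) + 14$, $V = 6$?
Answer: $-1867 - 12 \sqrt{13} \approx -1910.3$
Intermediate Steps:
$I = -1021$
$B = 14 - 12 \sqrt{13}$ ($B = \sqrt{4^{2} + 6^{2}} \left(-6\right) + 14 = \sqrt{16 + 36} \left(-6\right) + 14 = \sqrt{52} \left(-6\right) + 14 = 2 \sqrt{13} \left(-6\right) + 14 = - 12 \sqrt{13} + 14 = 14 - 12 \sqrt{13} \approx -29.267$)
$B + \left(I + \left(-862 + 2\right)\right) = \left(14 - 12 \sqrt{13}\right) + \left(-1021 + \left(-862 + 2\right)\right) = \left(14 - 12 \sqrt{13}\right) - 1881 = -1867 - 12 \sqrt{13}$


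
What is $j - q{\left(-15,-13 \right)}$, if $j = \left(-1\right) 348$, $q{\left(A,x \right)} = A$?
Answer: $-333$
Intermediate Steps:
$j = -348$
$j - q{\left(-15,-13 \right)} = -348 - -15 = -348 + 15 = -333$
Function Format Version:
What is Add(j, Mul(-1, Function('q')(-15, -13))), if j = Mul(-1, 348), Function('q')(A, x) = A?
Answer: -333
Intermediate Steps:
j = -348
Add(j, Mul(-1, Function('q')(-15, -13))) = Add(-348, Mul(-1, -15)) = Add(-348, 15) = -333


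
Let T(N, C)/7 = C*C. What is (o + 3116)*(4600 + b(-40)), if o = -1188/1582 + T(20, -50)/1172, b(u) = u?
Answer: 3308098014960/231763 ≈ 1.4274e+7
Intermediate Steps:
T(N, C) = 7*C**2 (T(N, C) = 7*(C*C) = 7*C**2)
o = 3286583/231763 (o = -1188/1582 + (7*(-50)**2)/1172 = -1188*1/1582 + (7*2500)*(1/1172) = -594/791 + 17500*(1/1172) = -594/791 + 4375/293 = 3286583/231763 ≈ 14.181)
(o + 3116)*(4600 + b(-40)) = (3286583/231763 + 3116)*(4600 - 40) = (725460091/231763)*4560 = 3308098014960/231763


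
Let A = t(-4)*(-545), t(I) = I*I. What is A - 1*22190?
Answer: -30910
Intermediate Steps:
t(I) = I**2
A = -8720 (A = (-4)**2*(-545) = 16*(-545) = -8720)
A - 1*22190 = -8720 - 1*22190 = -8720 - 22190 = -30910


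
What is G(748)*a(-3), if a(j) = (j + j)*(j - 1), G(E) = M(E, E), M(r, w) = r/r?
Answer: 24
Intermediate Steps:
M(r, w) = 1
G(E) = 1
a(j) = 2*j*(-1 + j) (a(j) = (2*j)*(-1 + j) = 2*j*(-1 + j))
G(748)*a(-3) = 1*(2*(-3)*(-1 - 3)) = 1*(2*(-3)*(-4)) = 1*24 = 24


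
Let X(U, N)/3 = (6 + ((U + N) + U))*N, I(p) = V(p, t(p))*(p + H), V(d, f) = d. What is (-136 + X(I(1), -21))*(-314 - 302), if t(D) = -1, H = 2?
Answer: -265496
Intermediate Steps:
I(p) = p*(2 + p) (I(p) = p*(p + 2) = p*(2 + p))
X(U, N) = 3*N*(6 + N + 2*U) (X(U, N) = 3*((6 + ((U + N) + U))*N) = 3*((6 + ((N + U) + U))*N) = 3*((6 + (N + 2*U))*N) = 3*((6 + N + 2*U)*N) = 3*(N*(6 + N + 2*U)) = 3*N*(6 + N + 2*U))
(-136 + X(I(1), -21))*(-314 - 302) = (-136 + 3*(-21)*(6 - 21 + 2*(1*(2 + 1))))*(-314 - 302) = (-136 + 3*(-21)*(6 - 21 + 2*(1*3)))*(-616) = (-136 + 3*(-21)*(6 - 21 + 2*3))*(-616) = (-136 + 3*(-21)*(6 - 21 + 6))*(-616) = (-136 + 3*(-21)*(-9))*(-616) = (-136 + 567)*(-616) = 431*(-616) = -265496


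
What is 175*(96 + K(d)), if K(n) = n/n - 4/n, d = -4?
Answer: 17150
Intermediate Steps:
K(n) = 1 - 4/n
175*(96 + K(d)) = 175*(96 + (-4 - 4)/(-4)) = 175*(96 - 1/4*(-8)) = 175*(96 + 2) = 175*98 = 17150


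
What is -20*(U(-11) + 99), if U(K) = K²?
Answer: -4400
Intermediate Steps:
-20*(U(-11) + 99) = -20*((-11)² + 99) = -20*(121 + 99) = -20*220 = -4400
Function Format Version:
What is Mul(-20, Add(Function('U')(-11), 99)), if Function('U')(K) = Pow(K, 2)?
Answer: -4400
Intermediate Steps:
Mul(-20, Add(Function('U')(-11), 99)) = Mul(-20, Add(Pow(-11, 2), 99)) = Mul(-20, Add(121, 99)) = Mul(-20, 220) = -4400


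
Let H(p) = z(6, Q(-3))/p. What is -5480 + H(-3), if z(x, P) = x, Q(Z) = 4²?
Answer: -5482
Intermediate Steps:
Q(Z) = 16
H(p) = 6/p
-5480 + H(-3) = -5480 + 6/(-3) = -5480 + 6*(-⅓) = -5480 - 2 = -5482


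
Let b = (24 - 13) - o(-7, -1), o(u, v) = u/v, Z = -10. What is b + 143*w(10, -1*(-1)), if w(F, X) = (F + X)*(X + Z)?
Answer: -14153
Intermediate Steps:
w(F, X) = (-10 + X)*(F + X) (w(F, X) = (F + X)*(X - 10) = (F + X)*(-10 + X) = (-10 + X)*(F + X))
b = 4 (b = (24 - 13) - (-7)/(-1) = 11 - (-7)*(-1) = 11 - 1*7 = 11 - 7 = 4)
b + 143*w(10, -1*(-1)) = 4 + 143*((-1*(-1))² - 10*10 - (-10)*(-1) + 10*(-1*(-1))) = 4 + 143*(1² - 100 - 10*1 + 10*1) = 4 + 143*(1 - 100 - 10 + 10) = 4 + 143*(-99) = 4 - 14157 = -14153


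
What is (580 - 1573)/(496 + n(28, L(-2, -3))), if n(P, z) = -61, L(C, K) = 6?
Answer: -331/145 ≈ -2.2828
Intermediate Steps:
(580 - 1573)/(496 + n(28, L(-2, -3))) = (580 - 1573)/(496 - 61) = -993/435 = -993*1/435 = -331/145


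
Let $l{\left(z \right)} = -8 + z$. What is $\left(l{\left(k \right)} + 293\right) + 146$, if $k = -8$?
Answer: $423$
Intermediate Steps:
$\left(l{\left(k \right)} + 293\right) + 146 = \left(\left(-8 - 8\right) + 293\right) + 146 = \left(-16 + 293\right) + 146 = 277 + 146 = 423$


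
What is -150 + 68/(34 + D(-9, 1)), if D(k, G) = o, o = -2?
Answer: -1183/8 ≈ -147.88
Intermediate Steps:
D(k, G) = -2
-150 + 68/(34 + D(-9, 1)) = -150 + 68/(34 - 2) = -150 + 68/32 = -150 + (1/32)*68 = -150 + 17/8 = -1183/8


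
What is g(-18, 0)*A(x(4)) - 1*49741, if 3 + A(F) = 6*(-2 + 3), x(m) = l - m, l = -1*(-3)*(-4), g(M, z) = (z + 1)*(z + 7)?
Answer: -49720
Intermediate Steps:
g(M, z) = (1 + z)*(7 + z)
l = -12 (l = 3*(-4) = -12)
x(m) = -12 - m
A(F) = 3 (A(F) = -3 + 6*(-2 + 3) = -3 + 6*1 = -3 + 6 = 3)
g(-18, 0)*A(x(4)) - 1*49741 = (7 + 0² + 8*0)*3 - 1*49741 = (7 + 0 + 0)*3 - 49741 = 7*3 - 49741 = 21 - 49741 = -49720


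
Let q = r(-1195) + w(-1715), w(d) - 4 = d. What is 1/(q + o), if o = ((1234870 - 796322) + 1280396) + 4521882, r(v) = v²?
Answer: 1/7667140 ≈ 1.3043e-7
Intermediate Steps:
w(d) = 4 + d
q = 1426314 (q = (-1195)² + (4 - 1715) = 1428025 - 1711 = 1426314)
o = 6240826 (o = (438548 + 1280396) + 4521882 = 1718944 + 4521882 = 6240826)
1/(q + o) = 1/(1426314 + 6240826) = 1/7667140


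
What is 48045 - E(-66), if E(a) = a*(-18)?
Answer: 46857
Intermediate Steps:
E(a) = -18*a
48045 - E(-66) = 48045 - (-18)*(-66) = 48045 - 1*1188 = 48045 - 1188 = 46857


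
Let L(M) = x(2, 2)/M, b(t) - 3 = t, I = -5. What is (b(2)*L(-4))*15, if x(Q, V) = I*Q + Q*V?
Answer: 225/2 ≈ 112.50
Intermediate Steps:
b(t) = 3 + t
x(Q, V) = -5*Q + Q*V
L(M) = -6/M (L(M) = (2*(-5 + 2))/M = (2*(-3))/M = -6/M)
(b(2)*L(-4))*15 = ((3 + 2)*(-6/(-4)))*15 = (5*(-6*(-¼)))*15 = (5*(3/2))*15 = (15/2)*15 = 225/2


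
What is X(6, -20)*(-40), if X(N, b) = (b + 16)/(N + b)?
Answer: -80/7 ≈ -11.429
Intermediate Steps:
X(N, b) = (16 + b)/(N + b)
X(6, -20)*(-40) = ((16 - 20)/(6 - 20))*(-40) = (-4/(-14))*(-40) = -1/14*(-4)*(-40) = (2/7)*(-40) = -80/7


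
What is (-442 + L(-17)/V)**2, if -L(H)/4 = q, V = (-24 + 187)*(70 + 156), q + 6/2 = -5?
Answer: 66278844357124/339259561 ≈ 1.9536e+5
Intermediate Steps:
q = -8 (q = -3 - 5 = -8)
V = 36838 (V = 163*226 = 36838)
L(H) = 32 (L(H) = -4*(-8) = 32)
(-442 + L(-17)/V)**2 = (-442 + 32/36838)**2 = (-442 + 32*(1/36838))**2 = (-442 + 16/18419)**2 = (-8141182/18419)**2 = 66278844357124/339259561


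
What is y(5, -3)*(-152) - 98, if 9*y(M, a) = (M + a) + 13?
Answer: -1054/3 ≈ -351.33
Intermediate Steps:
y(M, a) = 13/9 + M/9 + a/9 (y(M, a) = ((M + a) + 13)/9 = (13 + M + a)/9 = 13/9 + M/9 + a/9)
y(5, -3)*(-152) - 98 = (13/9 + (1/9)*5 + (1/9)*(-3))*(-152) - 98 = (13/9 + 5/9 - 1/3)*(-152) - 98 = (5/3)*(-152) - 98 = -760/3 - 98 = -1054/3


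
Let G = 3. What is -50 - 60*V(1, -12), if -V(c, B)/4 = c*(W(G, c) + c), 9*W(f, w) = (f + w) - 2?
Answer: 730/3 ≈ 243.33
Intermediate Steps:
W(f, w) = -2/9 + f/9 + w/9 (W(f, w) = ((f + w) - 2)/9 = (-2 + f + w)/9 = -2/9 + f/9 + w/9)
V(c, B) = -4*c*(⅑ + 10*c/9) (V(c, B) = -4*c*((-2/9 + (⅑)*3 + c/9) + c) = -4*c*((-2/9 + ⅓ + c/9) + c) = -4*c*((⅑ + c/9) + c) = -4*c*(⅑ + 10*c/9))
-50 - 60*V(1, -12) = -50 - (-80)*(1 + 10*1)/3 = -50 - (-80)*(1 + 10)/3 = -50 - (-80)*11/3 = -50 - 60*(-44/9) = -50 + 880/3 = 730/3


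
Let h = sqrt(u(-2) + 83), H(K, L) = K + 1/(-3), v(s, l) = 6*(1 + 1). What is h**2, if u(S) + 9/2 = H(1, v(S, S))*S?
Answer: 463/6 ≈ 77.167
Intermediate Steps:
v(s, l) = 12 (v(s, l) = 6*2 = 12)
H(K, L) = -1/3 + K (H(K, L) = K - 1/3 = -1/3 + K)
u(S) = -9/2 + 2*S/3 (u(S) = -9/2 + (-1/3 + 1)*S = -9/2 + 2*S/3)
h = sqrt(2778)/6 (h = sqrt((-9/2 + (2/3)*(-2)) + 83) = sqrt((-9/2 - 4/3) + 83) = sqrt(-35/6 + 83) = sqrt(463/6) = sqrt(2778)/6 ≈ 8.7845)
h**2 = (sqrt(2778)/6)**2 = 463/6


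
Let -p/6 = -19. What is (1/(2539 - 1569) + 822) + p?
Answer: 907921/970 ≈ 936.00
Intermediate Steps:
p = 114 (p = -6*(-19) = 114)
(1/(2539 - 1569) + 822) + p = (1/(2539 - 1569) + 822) + 114 = (1/970 + 822) + 114 = 797341/970 + 114 = 907921/970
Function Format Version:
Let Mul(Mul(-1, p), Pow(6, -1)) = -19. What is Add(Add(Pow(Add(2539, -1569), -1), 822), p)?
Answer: Rational(907921, 970) ≈ 936.00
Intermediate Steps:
p = 114 (p = Mul(-6, -19) = 114)
Add(Add(Pow(Add(2539, -1569), -1), 822), p) = Add(Add(Pow(Add(2539, -1569), -1), 822), 114) = Add(Add(Pow(970, -1), 822), 114) = Add(Add(Rational(1, 970), 822), 114) = Add(Rational(797341, 970), 114) = Rational(907921, 970)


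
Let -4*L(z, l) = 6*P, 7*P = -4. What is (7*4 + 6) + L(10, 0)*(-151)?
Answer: -668/7 ≈ -95.429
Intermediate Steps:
P = -4/7 (P = (1/7)*(-4) = -4/7 ≈ -0.57143)
L(z, l) = 6/7 (L(z, l) = -3*(-4)/(2*7) = -1/4*(-24/7) = 6/7)
(7*4 + 6) + L(10, 0)*(-151) = (7*4 + 6) + (6/7)*(-151) = (28 + 6) - 906/7 = 34 - 906/7 = -668/7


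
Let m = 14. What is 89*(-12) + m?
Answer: -1054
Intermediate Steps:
89*(-12) + m = 89*(-12) + 14 = -1068 + 14 = -1054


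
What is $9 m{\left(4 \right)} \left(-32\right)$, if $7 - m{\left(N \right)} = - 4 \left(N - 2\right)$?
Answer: $-4320$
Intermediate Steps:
$m{\left(N \right)} = -1 + 4 N$ ($m{\left(N \right)} = 7 - - 4 \left(N - 2\right) = 7 - - 4 \left(-2 + N\right) = 7 - \left(8 - 4 N\right) = 7 + \left(-8 + 4 N\right) = -1 + 4 N$)
$9 m{\left(4 \right)} \left(-32\right) = 9 \left(-1 + 4 \cdot 4\right) \left(-32\right) = 9 \left(-1 + 16\right) \left(-32\right) = 9 \cdot 15 \left(-32\right) = 135 \left(-32\right) = -4320$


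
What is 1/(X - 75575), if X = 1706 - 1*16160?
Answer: -1/90029 ≈ -1.1108e-5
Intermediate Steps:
X = -14454 (X = 1706 - 16160 = -14454)
1/(X - 75575) = 1/(-14454 - 75575) = 1/(-90029) = -1/90029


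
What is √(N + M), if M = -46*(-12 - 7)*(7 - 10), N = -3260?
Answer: I*√5882 ≈ 76.694*I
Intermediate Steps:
M = -2622 (M = -(-874)*(-3) = -46*57 = -2622)
√(N + M) = √(-3260 - 2622) = √(-5882) = I*√5882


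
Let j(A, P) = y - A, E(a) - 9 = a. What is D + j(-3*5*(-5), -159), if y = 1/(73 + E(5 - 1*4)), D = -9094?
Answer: -761026/83 ≈ -9169.0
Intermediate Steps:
E(a) = 9 + a
y = 1/83 (y = 1/(73 + (9 + (5 - 1*4))) = 1/(73 + (9 + (5 - 4))) = 1/(73 + (9 + 1)) = 1/(73 + 10) = 1/83 ≈ 0.012048)
j(A, P) = 1/83 - A
D + j(-3*5*(-5), -159) = -9094 + (1/83 - (-3*5)*(-5)) = -9094 + (1/83 - (-15)*(-5)) = -9094 + (1/83 - 1*75) = -9094 + (1/83 - 75) = -9094 - 6224/83 = -761026/83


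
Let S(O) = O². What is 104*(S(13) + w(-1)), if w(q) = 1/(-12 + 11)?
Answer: 17472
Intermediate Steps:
w(q) = -1 (w(q) = 1/(-1) = -1)
104*(S(13) + w(-1)) = 104*(13² - 1) = 104*(169 - 1) = 104*168 = 17472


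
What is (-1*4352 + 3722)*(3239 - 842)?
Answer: -1510110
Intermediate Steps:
(-1*4352 + 3722)*(3239 - 842) = (-4352 + 3722)*2397 = -630*2397 = -1510110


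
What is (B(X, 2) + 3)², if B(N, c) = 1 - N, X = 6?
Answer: 4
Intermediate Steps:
(B(X, 2) + 3)² = ((1 - 1*6) + 3)² = ((1 - 6) + 3)² = (-5 + 3)² = (-2)² = 4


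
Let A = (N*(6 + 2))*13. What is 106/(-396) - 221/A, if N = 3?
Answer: -773/792 ≈ -0.97601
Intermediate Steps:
A = 312 (A = (3*(6 + 2))*13 = (3*8)*13 = 24*13 = 312)
106/(-396) - 221/A = 106/(-396) - 221/312 = 106*(-1/396) - 221*1/312 = -53/198 - 17/24 = -773/792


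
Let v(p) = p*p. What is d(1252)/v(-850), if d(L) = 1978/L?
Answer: 989/452285000 ≈ 2.1867e-6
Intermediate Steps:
v(p) = p²
d(1252)/v(-850) = (1978/1252)/((-850)²) = (1978*(1/1252))/722500 = (989/626)*(1/722500) = 989/452285000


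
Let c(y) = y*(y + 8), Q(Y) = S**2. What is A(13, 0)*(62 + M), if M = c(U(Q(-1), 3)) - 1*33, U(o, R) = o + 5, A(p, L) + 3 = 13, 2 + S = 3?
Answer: 1130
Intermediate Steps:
S = 1 (S = -2 + 3 = 1)
A(p, L) = 10 (A(p, L) = -3 + 13 = 10)
Q(Y) = 1 (Q(Y) = 1**2 = 1)
U(o, R) = 5 + o
c(y) = y*(8 + y)
M = 51 (M = (5 + 1)*(8 + (5 + 1)) - 1*33 = 6*(8 + 6) - 33 = 6*14 - 33 = 84 - 33 = 51)
A(13, 0)*(62 + M) = 10*(62 + 51) = 10*113 = 1130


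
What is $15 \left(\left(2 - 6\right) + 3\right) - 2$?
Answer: $-17$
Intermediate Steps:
$15 \left(\left(2 - 6\right) + 3\right) - 2 = 15 \left(-4 + 3\right) - 2 = 15 \left(-1\right) - 2 = -15 - 2 = -17$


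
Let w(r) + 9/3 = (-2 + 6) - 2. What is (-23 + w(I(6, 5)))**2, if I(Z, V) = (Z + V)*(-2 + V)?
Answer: 576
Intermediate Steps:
I(Z, V) = (-2 + V)*(V + Z) (I(Z, V) = (V + Z)*(-2 + V) = (-2 + V)*(V + Z))
w(r) = -1 (w(r) = -3 + ((-2 + 6) - 2) = -3 + (4 - 2) = -3 + 2 = -1)
(-23 + w(I(6, 5)))**2 = (-23 - 1)**2 = (-24)**2 = 576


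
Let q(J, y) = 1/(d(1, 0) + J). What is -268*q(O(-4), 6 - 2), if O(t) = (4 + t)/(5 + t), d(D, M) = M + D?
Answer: -268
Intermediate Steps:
d(D, M) = D + M
O(t) = (4 + t)/(5 + t)
q(J, y) = 1/(1 + J) (q(J, y) = 1/((1 + 0) + J) = 1/(1 + J))
-268*q(O(-4), 6 - 2) = -268/(1 + (4 - 4)/(5 - 4)) = -268/(1 + 0/1) = -268/(1 + 1*0) = -268/(1 + 0) = -268/1 = -268*1 = -268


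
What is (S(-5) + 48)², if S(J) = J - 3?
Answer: 1600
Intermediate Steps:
S(J) = -3 + J
(S(-5) + 48)² = ((-3 - 5) + 48)² = (-8 + 48)² = 40² = 1600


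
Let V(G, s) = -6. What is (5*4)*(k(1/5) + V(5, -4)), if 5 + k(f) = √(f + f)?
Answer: -220 + 4*√10 ≈ -207.35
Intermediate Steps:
k(f) = -5 + √2*√f (k(f) = -5 + √(f + f) = -5 + √(2*f) = -5 + √2*√f)
(5*4)*(k(1/5) + V(5, -4)) = (5*4)*((-5 + √2*√(1/5)) - 6) = 20*((-5 + √2*√(⅕)) - 6) = 20*((-5 + √2*(√5/5)) - 6) = 20*((-5 + √10/5) - 6) = 20*(-11 + √10/5) = -220 + 4*√10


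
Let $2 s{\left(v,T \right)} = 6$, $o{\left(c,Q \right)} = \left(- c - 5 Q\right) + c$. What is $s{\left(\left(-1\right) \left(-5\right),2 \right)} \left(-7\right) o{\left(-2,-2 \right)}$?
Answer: $-210$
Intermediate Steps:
$o{\left(c,Q \right)} = - 5 Q$
$s{\left(v,T \right)} = 3$ ($s{\left(v,T \right)} = \frac{1}{2} \cdot 6 = 3$)
$s{\left(\left(-1\right) \left(-5\right),2 \right)} \left(-7\right) o{\left(-2,-2 \right)} = 3 \left(-7\right) \left(\left(-5\right) \left(-2\right)\right) = \left(-21\right) 10 = -210$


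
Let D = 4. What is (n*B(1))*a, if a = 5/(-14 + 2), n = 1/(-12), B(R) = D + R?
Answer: 25/144 ≈ 0.17361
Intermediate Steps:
B(R) = 4 + R
n = -1/12 ≈ -0.083333
a = -5/12 (a = 5/(-12) = -1/12*5 = -5/12 ≈ -0.41667)
(n*B(1))*a = -(4 + 1)/12*(-5/12) = -1/12*5*(-5/12) = -5/12*(-5/12) = 25/144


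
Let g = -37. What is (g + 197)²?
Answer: 25600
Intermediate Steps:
(g + 197)² = (-37 + 197)² = 160² = 25600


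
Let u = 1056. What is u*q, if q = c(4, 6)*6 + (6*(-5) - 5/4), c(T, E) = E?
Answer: 5016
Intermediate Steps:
q = 19/4 (q = 6*6 + (6*(-5) - 5/4) = 36 + (-30 - 5*¼) = 36 + (-30 - 5/4) = 36 - 125/4 = 19/4 ≈ 4.7500)
u*q = 1056*(19/4) = 5016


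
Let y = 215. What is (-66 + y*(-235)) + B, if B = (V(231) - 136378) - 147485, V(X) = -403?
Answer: -334857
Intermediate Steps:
B = -284266 (B = (-403 - 136378) - 147485 = -136781 - 147485 = -284266)
(-66 + y*(-235)) + B = (-66 + 215*(-235)) - 284266 = (-66 - 50525) - 284266 = -50591 - 284266 = -334857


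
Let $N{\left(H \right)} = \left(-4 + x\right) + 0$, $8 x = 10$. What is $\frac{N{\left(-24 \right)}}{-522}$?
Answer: $\frac{11}{2088} \approx 0.0052682$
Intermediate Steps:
$x = \frac{5}{4}$ ($x = \frac{1}{8} \cdot 10 = \frac{5}{4} \approx 1.25$)
$N{\left(H \right)} = - \frac{11}{4}$ ($N{\left(H \right)} = \left(-4 + \frac{5}{4}\right) + 0 = - \frac{11}{4} + 0 = - \frac{11}{4}$)
$\frac{N{\left(-24 \right)}}{-522} = - \frac{11}{4 \left(-522\right)} = \left(- \frac{11}{4}\right) \left(- \frac{1}{522}\right) = \frac{11}{2088}$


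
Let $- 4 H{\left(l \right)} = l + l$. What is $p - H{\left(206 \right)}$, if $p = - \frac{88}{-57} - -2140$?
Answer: $\frac{127939}{57} \approx 2244.5$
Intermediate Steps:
$H{\left(l \right)} = - \frac{l}{2}$ ($H{\left(l \right)} = - \frac{l + l}{4} = - \frac{2 l}{4} = - \frac{l}{2}$)
$p = \frac{122068}{57}$ ($p = \left(-88\right) \left(- \frac{1}{57}\right) + 2140 = \frac{88}{57} + 2140 = \frac{122068}{57} \approx 2141.5$)
$p - H{\left(206 \right)} = \frac{122068}{57} - \left(- \frac{1}{2}\right) 206 = \frac{122068}{57} - -103 = \frac{122068}{57} + 103 = \frac{127939}{57}$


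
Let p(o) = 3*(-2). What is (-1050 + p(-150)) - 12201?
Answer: -13257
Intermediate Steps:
p(o) = -6
(-1050 + p(-150)) - 12201 = (-1050 - 6) - 12201 = -1056 - 12201 = -13257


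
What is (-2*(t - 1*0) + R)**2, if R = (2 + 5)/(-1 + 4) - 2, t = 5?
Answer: 841/9 ≈ 93.444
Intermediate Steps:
R = 1/3 (R = 7/3 - 2 = 1/3 ≈ 0.33333)
(-2*(t - 1*0) + R)**2 = (-2*(5 - 1*0) + 1/3)**2 = (-2*(5 + 0) + 1/3)**2 = (-2*5 + 1/3)**2 = (-10 + 1/3)**2 = (-29/3)**2 = 841/9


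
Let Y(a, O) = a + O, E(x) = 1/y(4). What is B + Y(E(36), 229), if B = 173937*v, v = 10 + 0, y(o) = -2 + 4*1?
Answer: 3479199/2 ≈ 1.7396e+6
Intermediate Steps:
y(o) = 2 (y(o) = -2 + 4 = 2)
E(x) = 1/2
v = 10
Y(a, O) = O + a
B = 1739370 (B = 173937*10 = 1739370)
B + Y(E(36), 229) = 1739370 + (229 + 1/2) = 1739370 + 459/2 = 3479199/2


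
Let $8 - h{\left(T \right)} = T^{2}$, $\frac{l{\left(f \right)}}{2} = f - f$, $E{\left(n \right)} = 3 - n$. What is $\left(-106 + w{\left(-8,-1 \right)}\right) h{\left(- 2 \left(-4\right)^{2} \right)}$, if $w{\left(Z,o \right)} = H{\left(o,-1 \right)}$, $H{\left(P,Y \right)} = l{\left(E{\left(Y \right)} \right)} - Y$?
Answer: $106680$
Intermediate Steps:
$l{\left(f \right)} = 0$ ($l{\left(f \right)} = 2 \left(f - f\right) = 2 \cdot 0 = 0$)
$H{\left(P,Y \right)} = - Y$ ($H{\left(P,Y \right)} = 0 - Y = - Y$)
$w{\left(Z,o \right)} = 1$ ($w{\left(Z,o \right)} = \left(-1\right) \left(-1\right) = 1$)
$h{\left(T \right)} = 8 - T^{2}$
$\left(-106 + w{\left(-8,-1 \right)}\right) h{\left(- 2 \left(-4\right)^{2} \right)} = \left(-106 + 1\right) \left(8 - \left(- 2 \left(-4\right)^{2}\right)^{2}\right) = - 105 \left(8 - \left(\left(-2\right) 16\right)^{2}\right) = - 105 \left(8 - \left(-32\right)^{2}\right) = - 105 \left(8 - 1024\right) = \left(-105\right) \left(-1016\right) = 106680$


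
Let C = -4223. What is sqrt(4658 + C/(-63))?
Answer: sqrt(2083739)/21 ≈ 68.739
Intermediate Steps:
sqrt(4658 + C/(-63)) = sqrt(4658 - 4223/(-63)) = sqrt(4658 - 4223*(-1/63)) = sqrt(4658 + 4223/63) = sqrt(297677/63) = sqrt(2083739)/21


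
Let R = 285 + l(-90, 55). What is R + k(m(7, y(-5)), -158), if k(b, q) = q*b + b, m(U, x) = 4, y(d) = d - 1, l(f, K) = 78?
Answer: -265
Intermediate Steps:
y(d) = -1 + d
R = 363 (R = 285 + 78 = 363)
k(b, q) = b + b*q (k(b, q) = b*q + b = b + b*q)
R + k(m(7, y(-5)), -158) = 363 + 4*(1 - 158) = 363 + 4*(-157) = 363 - 628 = -265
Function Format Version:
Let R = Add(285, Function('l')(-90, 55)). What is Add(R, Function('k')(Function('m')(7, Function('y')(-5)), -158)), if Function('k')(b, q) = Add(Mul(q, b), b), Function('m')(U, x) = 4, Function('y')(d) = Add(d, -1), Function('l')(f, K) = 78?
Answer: -265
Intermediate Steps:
Function('y')(d) = Add(-1, d)
R = 363 (R = Add(285, 78) = 363)
Function('k')(b, q) = Add(b, Mul(b, q)) (Function('k')(b, q) = Add(Mul(b, q), b) = Add(b, Mul(b, q)))
Add(R, Function('k')(Function('m')(7, Function('y')(-5)), -158)) = Add(363, Mul(4, Add(1, -158))) = Add(363, Mul(4, -157)) = Add(363, -628) = -265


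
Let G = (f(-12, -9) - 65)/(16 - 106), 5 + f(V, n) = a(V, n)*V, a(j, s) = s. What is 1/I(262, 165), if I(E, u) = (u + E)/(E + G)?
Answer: 11771/19215 ≈ 0.61259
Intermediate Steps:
f(V, n) = -5 + V*n (f(V, n) = -5 + n*V = -5 + V*n)
G = -19/45 (G = ((-5 - 12*(-9)) - 65)/(16 - 106) = ((-5 + 108) - 65)/(-90) = (103 - 65)*(-1/90) = 38*(-1/90) = -19/45 ≈ -0.42222)
I(E, u) = (E + u)/(-19/45 + E) (I(E, u) = (u + E)/(E - 19/45) = (E + u)/(-19/45 + E))
1/I(262, 165) = 1/(45*(262 + 165)/(-19 + 45*262)) = 1/(45*427/(-19 + 11790)) = 1/(45*427/11771) = 1/(45*(1/11771)*427) = 1/(19215/11771) = 11771/19215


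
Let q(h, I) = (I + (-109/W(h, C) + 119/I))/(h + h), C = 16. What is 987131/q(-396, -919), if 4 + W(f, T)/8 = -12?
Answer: 91965609483264/108018869 ≈ 8.5139e+5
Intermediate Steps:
W(f, T) = -128 (W(f, T) = -32 + 8*(-12) = -32 - 96 = -128)
q(h, I) = (109/128 + I + 119/I)/(2*h) (q(h, I) = (I + (-109/(-128) + 119/I))/(h + h) = (I + (-109*(-1/128) + 119/I))/((2*h)) = (I + (109/128 + 119/I))*(1/(2*h)) = (109/128 + I + 119/I)*(1/(2*h)) = (109/128 + I + 119/I)/(2*h))
987131/q(-396, -919) = 987131/(((1/256)*(15232 - 919*(109 + 128*(-919)))/(-919*(-396)))) = 987131/(((1/256)*(-1/919)*(-1/396)*(15232 - 919*(109 - 117632)))) = 987131/(((1/256)*(-1/919)*(-1/396)*(15232 - 919*(-117523)))) = 987131/(((1/256)*(-1/919)*(-1/396)*(15232 + 108003637))) = 987131/(((1/256)*(-1/919)*(-1/396)*108018869)) = 987131/(108018869/93164544) = 987131*(93164544/108018869) = 91965609483264/108018869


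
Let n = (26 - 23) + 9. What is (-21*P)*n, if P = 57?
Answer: -14364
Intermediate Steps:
n = 12 (n = 3 + 9 = 12)
(-21*P)*n = -21*57*12 = -1197*12 = -14364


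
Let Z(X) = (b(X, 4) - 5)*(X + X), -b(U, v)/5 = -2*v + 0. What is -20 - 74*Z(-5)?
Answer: 25880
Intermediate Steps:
b(U, v) = 10*v (b(U, v) = -5*(-2*v + 0) = -(-10)*v = 10*v)
Z(X) = 70*X (Z(X) = (10*4 - 5)*(X + X) = (40 - 5)*(2*X) = 35*(2*X) = 70*X)
-20 - 74*Z(-5) = -20 - 5180*(-5) = -20 - 74*(-350) = -20 + 25900 = 25880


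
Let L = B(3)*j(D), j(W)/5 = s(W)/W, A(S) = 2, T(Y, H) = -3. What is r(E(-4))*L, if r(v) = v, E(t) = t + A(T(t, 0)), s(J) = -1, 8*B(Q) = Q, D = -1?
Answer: -15/4 ≈ -3.7500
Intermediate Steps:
B(Q) = Q/8
E(t) = 2 + t (E(t) = t + 2 = 2 + t)
j(W) = -5/W (j(W) = 5*(-1/W) = -5/W)
L = 15/8 (L = ((⅛)*3)*(-5/(-1)) = 3*(-5*(-1))/8 = (3/8)*5 = 15/8 ≈ 1.8750)
r(E(-4))*L = (2 - 4)*(15/8) = -2*15/8 = -15/4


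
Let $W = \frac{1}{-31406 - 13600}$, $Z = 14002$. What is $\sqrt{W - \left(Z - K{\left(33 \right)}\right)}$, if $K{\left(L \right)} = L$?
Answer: $\frac{i \sqrt{28294768807890}}{45006} \approx 118.19 i$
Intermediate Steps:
$W = - \frac{1}{45006}$ ($W = \frac{1}{-31406 - 13600} = \frac{1}{-45006} = - \frac{1}{45006} \approx -2.2219 \cdot 10^{-5}$)
$\sqrt{W - \left(Z - K{\left(33 \right)}\right)} = \sqrt{- \frac{1}{45006} + \left(33 - 14002\right)} = \sqrt{- \frac{1}{45006} - 13969} = \sqrt{- \frac{628688815}{45006}} = \frac{i \sqrt{28294768807890}}{45006}$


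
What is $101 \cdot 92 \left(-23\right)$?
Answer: $-213716$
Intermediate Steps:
$101 \cdot 92 \left(-23\right) = 9292 \left(-23\right) = -213716$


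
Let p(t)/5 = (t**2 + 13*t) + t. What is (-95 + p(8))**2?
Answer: 616225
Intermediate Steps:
p(t) = 5*t**2 + 70*t (p(t) = 5*((t**2 + 13*t) + t) = 5*(t**2 + 14*t) = 5*t**2 + 70*t)
(-95 + p(8))**2 = (-95 + 5*8*(14 + 8))**2 = (-95 + 5*8*22)**2 = (-95 + 880)**2 = 785**2 = 616225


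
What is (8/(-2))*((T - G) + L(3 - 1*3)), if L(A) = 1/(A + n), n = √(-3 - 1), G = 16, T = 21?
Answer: -20 + 2*I ≈ -20.0 + 2.0*I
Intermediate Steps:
n = 2*I (n = √(-4) = 2*I ≈ 2.0*I)
L(A) = 1/(A + 2*I)
(8/(-2))*((T - G) + L(3 - 1*3)) = (8/(-2))*((21 - 1*16) + 1/((3 - 1*3) + 2*I)) = (8*(-½))*((21 - 16) + 1/((3 - 3) + 2*I)) = -4*(5 + 1/(0 + 2*I)) = -4*(5 + 1/(2*I)) = -4*(5 - I/2) = -20 + 2*I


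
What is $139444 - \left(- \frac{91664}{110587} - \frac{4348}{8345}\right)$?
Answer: $\frac{128686934094016}{922848515} \approx 1.3945 \cdot 10^{5}$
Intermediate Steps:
$139444 - \left(- \frac{91664}{110587} - \frac{4348}{8345}\right) = 139444 - - \frac{1245768356}{922848515} = 139444 + \left(\frac{4348}{8345} + \frac{91664}{110587}\right) = 139444 + \frac{1245768356}{922848515} = \frac{128686934094016}{922848515}$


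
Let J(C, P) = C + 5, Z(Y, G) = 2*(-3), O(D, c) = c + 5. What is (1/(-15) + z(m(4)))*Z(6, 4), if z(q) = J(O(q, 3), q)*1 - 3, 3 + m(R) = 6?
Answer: -298/5 ≈ -59.600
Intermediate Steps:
m(R) = 3 (m(R) = -3 + 6 = 3)
O(D, c) = 5 + c
Z(Y, G) = -6
J(C, P) = 5 + C
z(q) = 10 (z(q) = (5 + (5 + 3))*1 - 3 = (5 + 8)*1 - 3 = 13*1 - 3 = 13 - 3 = 10)
(1/(-15) + z(m(4)))*Z(6, 4) = (1/(-15) + 10)*(-6) = (-1/15 + 10)*(-6) = (149/15)*(-6) = -298/5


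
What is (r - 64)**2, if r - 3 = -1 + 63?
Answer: 1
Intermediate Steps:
r = 65 (r = 3 + (-1 + 63) = 3 + 62 = 65)
(r - 64)**2 = (65 - 64)**2 = 1**2 = 1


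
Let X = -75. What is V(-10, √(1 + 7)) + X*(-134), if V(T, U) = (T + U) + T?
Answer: 10030 + 2*√2 ≈ 10033.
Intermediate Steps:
V(T, U) = U + 2*T
V(-10, √(1 + 7)) + X*(-134) = (√(1 + 7) + 2*(-10)) - 75*(-134) = (√8 - 20) + 10050 = (2*√2 - 20) + 10050 = (-20 + 2*√2) + 10050 = 10030 + 2*√2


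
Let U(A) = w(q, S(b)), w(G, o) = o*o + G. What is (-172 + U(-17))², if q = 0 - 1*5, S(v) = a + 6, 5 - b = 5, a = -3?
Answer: 28224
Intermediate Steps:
b = 0 (b = 5 - 1*5 = 5 - 5 = 0)
S(v) = 3 (S(v) = -3 + 6 = 3)
q = -5 (q = 0 - 5 = -5)
w(G, o) = G + o² (w(G, o) = o² + G = G + o²)
U(A) = 4 (U(A) = -5 + 3² = -5 + 9 = 4)
(-172 + U(-17))² = (-172 + 4)² = (-168)² = 28224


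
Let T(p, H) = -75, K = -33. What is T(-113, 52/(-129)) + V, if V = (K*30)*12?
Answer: -11955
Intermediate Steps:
V = -11880 (V = -33*30*12 = -990*12 = -11880)
T(-113, 52/(-129)) + V = -75 - 11880 = -11955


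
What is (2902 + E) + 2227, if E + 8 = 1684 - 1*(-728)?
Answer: 7533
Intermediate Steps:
E = 2404 (E = -8 + (1684 - 1*(-728)) = -8 + (1684 + 728) = -8 + 2412 = 2404)
(2902 + E) + 2227 = (2902 + 2404) + 2227 = 5306 + 2227 = 7533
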